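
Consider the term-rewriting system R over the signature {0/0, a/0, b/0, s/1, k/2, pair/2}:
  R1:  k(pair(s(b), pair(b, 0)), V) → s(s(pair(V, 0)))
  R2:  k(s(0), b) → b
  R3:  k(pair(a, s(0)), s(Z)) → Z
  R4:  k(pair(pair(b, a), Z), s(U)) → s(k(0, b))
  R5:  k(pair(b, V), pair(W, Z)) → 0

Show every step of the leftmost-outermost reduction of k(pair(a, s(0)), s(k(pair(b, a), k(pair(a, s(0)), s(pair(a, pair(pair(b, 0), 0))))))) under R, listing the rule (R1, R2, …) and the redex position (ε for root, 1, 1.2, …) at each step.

0

1. k(pair(a, s(0)), s(k(pair(b, a), k(pair(a, s(0)), s(pair(a, pair(pair(b, 0), 0)))))))  →  k(pair(b, a), k(pair(a, s(0)), s(pair(a, pair(pair(b, 0), 0)))))   [R3 at ε]
2. k(pair(b, a), k(pair(a, s(0)), s(pair(a, pair(pair(b, 0), 0)))))  →  k(pair(b, a), pair(a, pair(pair(b, 0), 0)))   [R3 at 2]
3. k(pair(b, a), pair(a, pair(pair(b, 0), 0)))  →  0   [R5 at ε]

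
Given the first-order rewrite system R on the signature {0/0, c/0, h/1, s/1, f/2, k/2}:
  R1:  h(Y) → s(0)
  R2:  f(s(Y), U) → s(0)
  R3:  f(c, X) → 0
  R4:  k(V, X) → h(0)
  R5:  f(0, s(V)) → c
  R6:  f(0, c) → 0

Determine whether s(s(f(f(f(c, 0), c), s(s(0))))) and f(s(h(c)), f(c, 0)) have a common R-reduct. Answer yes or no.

Reduce t₁ = s(s(f(f(f(c, 0), c), s(s(0))))):
1. s(s(f(f(f(c, 0), c), s(s(0)))))  →  s(s(f(f(0, c), s(s(0)))))   [R3 at 1.1.1.1]
2. s(s(f(f(0, c), s(s(0)))))  →  s(s(f(0, s(s(0)))))   [R6 at 1.1.1]
3. s(s(f(0, s(s(0)))))  →  s(s(c))   [R5 at 1.1]

Reduce t₂ = f(s(h(c)), f(c, 0)):
1. f(s(h(c)), f(c, 0))  →  s(0)   [R2 at ε]

no — NF(t₁) = s(s(c)), NF(t₂) = s(0)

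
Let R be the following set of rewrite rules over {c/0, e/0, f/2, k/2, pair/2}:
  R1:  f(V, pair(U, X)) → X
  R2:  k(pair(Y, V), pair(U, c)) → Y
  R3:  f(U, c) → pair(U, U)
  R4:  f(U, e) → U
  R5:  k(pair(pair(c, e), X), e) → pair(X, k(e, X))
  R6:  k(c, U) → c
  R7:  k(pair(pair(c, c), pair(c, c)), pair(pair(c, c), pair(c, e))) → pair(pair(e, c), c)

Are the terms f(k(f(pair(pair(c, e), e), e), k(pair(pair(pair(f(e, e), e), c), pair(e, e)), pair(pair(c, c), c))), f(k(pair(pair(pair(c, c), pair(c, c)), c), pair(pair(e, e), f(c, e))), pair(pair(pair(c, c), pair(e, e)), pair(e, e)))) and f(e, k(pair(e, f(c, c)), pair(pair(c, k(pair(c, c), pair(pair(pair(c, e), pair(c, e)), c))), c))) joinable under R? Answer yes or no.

yes — NF(t₁) = e, NF(t₂) = e

Reduce t₁ = f(k(f(pair(pair(c, e), e), e), k(pair(pair(pair(f(e, e), e), c), pair(e, e)), pair(pair(c, c), c))), f(k(pair(pair(pair(c, c), pair(c, c)), c), pair(pair(e, e), f(c, e))), pair(pair(pair(c, c), pair(e, e)), pair(e, e)))):
1. f(k(f(pair(pair(c, e), e), e), k(pair(pair(pair(f(e, e), e), c), pair(e, e)), pair(pair(c, c), c))), f(k(pair(pair(pair(c, c), pair(c, c)), c), pair(pair(e, e), f(c, e))), pair(pair(pair(c, c), pair(e, e)), pair(e, e))))  →  f(k(pair(pair(c, e), e), k(pair(pair(pair(f(e, e), e), c), pair(e, e)), pair(pair(c, c), c))), f(k(pair(pair(pair(c, c), pair(c, c)), c), pair(pair(e, e), f(c, e))), pair(pair(pair(c, c), pair(e, e)), pair(e, e))))   [R4 at 1.1]
2. f(k(pair(pair(c, e), e), k(pair(pair(pair(f(e, e), e), c), pair(e, e)), pair(pair(c, c), c))), f(k(pair(pair(pair(c, c), pair(c, c)), c), pair(pair(e, e), f(c, e))), pair(pair(pair(c, c), pair(e, e)), pair(e, e))))  →  f(k(pair(pair(c, e), e), pair(pair(f(e, e), e), c)), f(k(pair(pair(pair(c, c), pair(c, c)), c), pair(pair(e, e), f(c, e))), pair(pair(pair(c, c), pair(e, e)), pair(e, e))))   [R2 at 1.2]
3. f(k(pair(pair(c, e), e), pair(pair(f(e, e), e), c)), f(k(pair(pair(pair(c, c), pair(c, c)), c), pair(pair(e, e), f(c, e))), pair(pair(pair(c, c), pair(e, e)), pair(e, e))))  →  f(pair(c, e), f(k(pair(pair(pair(c, c), pair(c, c)), c), pair(pair(e, e), f(c, e))), pair(pair(pair(c, c), pair(e, e)), pair(e, e))))   [R2 at 1]
4. f(pair(c, e), f(k(pair(pair(pair(c, c), pair(c, c)), c), pair(pair(e, e), f(c, e))), pair(pair(pair(c, c), pair(e, e)), pair(e, e))))  →  f(pair(c, e), pair(e, e))   [R1 at 2]
5. f(pair(c, e), pair(e, e))  →  e   [R1 at ε]

Reduce t₂ = f(e, k(pair(e, f(c, c)), pair(pair(c, k(pair(c, c), pair(pair(pair(c, e), pair(c, e)), c))), c))):
1. f(e, k(pair(e, f(c, c)), pair(pair(c, k(pair(c, c), pair(pair(pair(c, e), pair(c, e)), c))), c)))  →  f(e, e)   [R2 at 2]
2. f(e, e)  →  e   [R4 at ε]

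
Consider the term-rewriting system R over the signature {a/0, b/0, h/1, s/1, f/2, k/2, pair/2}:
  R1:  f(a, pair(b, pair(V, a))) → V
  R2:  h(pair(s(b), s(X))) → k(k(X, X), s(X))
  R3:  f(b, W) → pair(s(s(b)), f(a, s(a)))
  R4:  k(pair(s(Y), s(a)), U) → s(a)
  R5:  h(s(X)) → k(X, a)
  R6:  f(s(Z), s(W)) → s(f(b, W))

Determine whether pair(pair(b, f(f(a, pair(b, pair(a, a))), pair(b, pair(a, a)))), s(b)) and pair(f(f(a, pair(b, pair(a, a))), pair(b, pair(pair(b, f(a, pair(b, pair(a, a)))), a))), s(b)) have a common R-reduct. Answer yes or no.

Reduce t₁ = pair(pair(b, f(f(a, pair(b, pair(a, a))), pair(b, pair(a, a)))), s(b)):
1. pair(pair(b, f(f(a, pair(b, pair(a, a))), pair(b, pair(a, a)))), s(b))  →  pair(pair(b, f(a, pair(b, pair(a, a)))), s(b))   [R1 at 1.2.1]
2. pair(pair(b, f(a, pair(b, pair(a, a)))), s(b))  →  pair(pair(b, a), s(b))   [R1 at 1.2]

Reduce t₂ = pair(f(f(a, pair(b, pair(a, a))), pair(b, pair(pair(b, f(a, pair(b, pair(a, a)))), a))), s(b)):
1. pair(f(f(a, pair(b, pair(a, a))), pair(b, pair(pair(b, f(a, pair(b, pair(a, a)))), a))), s(b))  →  pair(f(a, pair(b, pair(pair(b, f(a, pair(b, pair(a, a)))), a))), s(b))   [R1 at 1.1]
2. pair(f(a, pair(b, pair(pair(b, f(a, pair(b, pair(a, a)))), a))), s(b))  →  pair(pair(b, f(a, pair(b, pair(a, a)))), s(b))   [R1 at 1]
3. pair(pair(b, f(a, pair(b, pair(a, a)))), s(b))  →  pair(pair(b, a), s(b))   [R1 at 1.2]

yes — NF(t₁) = pair(pair(b, a), s(b)), NF(t₂) = pair(pair(b, a), s(b))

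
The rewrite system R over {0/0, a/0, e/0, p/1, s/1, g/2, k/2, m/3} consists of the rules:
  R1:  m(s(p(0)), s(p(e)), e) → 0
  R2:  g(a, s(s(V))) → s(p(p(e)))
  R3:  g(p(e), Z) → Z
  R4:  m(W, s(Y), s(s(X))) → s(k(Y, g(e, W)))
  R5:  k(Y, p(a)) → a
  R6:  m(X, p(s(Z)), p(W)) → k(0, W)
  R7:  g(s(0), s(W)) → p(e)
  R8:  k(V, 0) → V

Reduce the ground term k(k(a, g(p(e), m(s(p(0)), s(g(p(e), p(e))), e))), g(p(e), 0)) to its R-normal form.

1. k(k(a, g(p(e), m(s(p(0)), s(g(p(e), p(e))), e))), g(p(e), 0))  →  k(k(a, m(s(p(0)), s(g(p(e), p(e))), e)), g(p(e), 0))   [R3 at 1.2]
2. k(k(a, m(s(p(0)), s(g(p(e), p(e))), e)), g(p(e), 0))  →  k(k(a, m(s(p(0)), s(p(e)), e)), g(p(e), 0))   [R3 at 1.2.2.1]
3. k(k(a, m(s(p(0)), s(p(e)), e)), g(p(e), 0))  →  k(k(a, 0), g(p(e), 0))   [R1 at 1.2]
4. k(k(a, 0), g(p(e), 0))  →  k(a, g(p(e), 0))   [R8 at 1]
5. k(a, g(p(e), 0))  →  k(a, 0)   [R3 at 2]
6. k(a, 0)  →  a   [R8 at ε]

a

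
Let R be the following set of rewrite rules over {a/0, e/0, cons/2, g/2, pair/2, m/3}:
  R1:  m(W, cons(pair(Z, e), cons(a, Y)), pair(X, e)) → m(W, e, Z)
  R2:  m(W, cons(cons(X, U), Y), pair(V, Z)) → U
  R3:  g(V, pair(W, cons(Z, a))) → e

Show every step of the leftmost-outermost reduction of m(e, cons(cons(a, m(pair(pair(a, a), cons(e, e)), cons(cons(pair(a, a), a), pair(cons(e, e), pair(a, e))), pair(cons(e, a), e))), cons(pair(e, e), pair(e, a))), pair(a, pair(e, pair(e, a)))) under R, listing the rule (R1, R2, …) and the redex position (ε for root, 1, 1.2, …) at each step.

a

1. m(e, cons(cons(a, m(pair(pair(a, a), cons(e, e)), cons(cons(pair(a, a), a), pair(cons(e, e), pair(a, e))), pair(cons(e, a), e))), cons(pair(e, e), pair(e, a))), pair(a, pair(e, pair(e, a))))  →  m(pair(pair(a, a), cons(e, e)), cons(cons(pair(a, a), a), pair(cons(e, e), pair(a, e))), pair(cons(e, a), e))   [R2 at ε]
2. m(pair(pair(a, a), cons(e, e)), cons(cons(pair(a, a), a), pair(cons(e, e), pair(a, e))), pair(cons(e, a), e))  →  a   [R2 at ε]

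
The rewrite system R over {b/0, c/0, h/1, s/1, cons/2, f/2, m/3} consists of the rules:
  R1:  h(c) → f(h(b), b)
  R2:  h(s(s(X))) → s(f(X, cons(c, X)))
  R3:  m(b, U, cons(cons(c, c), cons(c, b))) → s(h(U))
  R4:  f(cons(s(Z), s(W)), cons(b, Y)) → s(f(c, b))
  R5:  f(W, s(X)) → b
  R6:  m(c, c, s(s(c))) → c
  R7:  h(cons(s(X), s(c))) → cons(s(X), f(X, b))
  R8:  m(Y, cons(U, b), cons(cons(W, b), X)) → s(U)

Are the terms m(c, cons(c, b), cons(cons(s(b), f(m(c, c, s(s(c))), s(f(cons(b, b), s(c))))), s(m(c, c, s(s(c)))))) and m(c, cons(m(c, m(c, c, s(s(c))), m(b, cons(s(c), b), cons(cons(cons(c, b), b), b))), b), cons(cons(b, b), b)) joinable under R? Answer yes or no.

Reduce t₁ = m(c, cons(c, b), cons(cons(s(b), f(m(c, c, s(s(c))), s(f(cons(b, b), s(c))))), s(m(c, c, s(s(c)))))):
1. m(c, cons(c, b), cons(cons(s(b), f(m(c, c, s(s(c))), s(f(cons(b, b), s(c))))), s(m(c, c, s(s(c))))))  →  m(c, cons(c, b), cons(cons(s(b), b), s(m(c, c, s(s(c))))))   [R5 at 3.1.2]
2. m(c, cons(c, b), cons(cons(s(b), b), s(m(c, c, s(s(c))))))  →  s(c)   [R8 at ε]

Reduce t₂ = m(c, cons(m(c, m(c, c, s(s(c))), m(b, cons(s(c), b), cons(cons(cons(c, b), b), b))), b), cons(cons(b, b), b)):
1. m(c, cons(m(c, m(c, c, s(s(c))), m(b, cons(s(c), b), cons(cons(cons(c, b), b), b))), b), cons(cons(b, b), b))  →  s(m(c, m(c, c, s(s(c))), m(b, cons(s(c), b), cons(cons(cons(c, b), b), b))))   [R8 at ε]
2. s(m(c, m(c, c, s(s(c))), m(b, cons(s(c), b), cons(cons(cons(c, b), b), b))))  →  s(m(c, c, m(b, cons(s(c), b), cons(cons(cons(c, b), b), b))))   [R6 at 1.2]
3. s(m(c, c, m(b, cons(s(c), b), cons(cons(cons(c, b), b), b))))  →  s(m(c, c, s(s(c))))   [R8 at 1.3]
4. s(m(c, c, s(s(c))))  →  s(c)   [R6 at 1]

yes — NF(t₁) = s(c), NF(t₂) = s(c)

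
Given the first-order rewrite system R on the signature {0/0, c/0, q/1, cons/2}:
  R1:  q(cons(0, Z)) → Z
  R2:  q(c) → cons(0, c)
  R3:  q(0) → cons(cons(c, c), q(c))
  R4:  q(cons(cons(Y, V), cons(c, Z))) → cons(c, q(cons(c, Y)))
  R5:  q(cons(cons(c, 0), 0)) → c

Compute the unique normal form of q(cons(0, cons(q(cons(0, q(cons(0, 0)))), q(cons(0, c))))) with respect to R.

cons(0, c)

1. q(cons(0, cons(q(cons(0, q(cons(0, 0)))), q(cons(0, c)))))  →  cons(q(cons(0, q(cons(0, 0)))), q(cons(0, c)))   [R1 at ε]
2. cons(q(cons(0, q(cons(0, 0)))), q(cons(0, c)))  →  cons(q(cons(0, 0)), q(cons(0, c)))   [R1 at 1]
3. cons(q(cons(0, 0)), q(cons(0, c)))  →  cons(0, q(cons(0, c)))   [R1 at 1]
4. cons(0, q(cons(0, c)))  →  cons(0, c)   [R1 at 2]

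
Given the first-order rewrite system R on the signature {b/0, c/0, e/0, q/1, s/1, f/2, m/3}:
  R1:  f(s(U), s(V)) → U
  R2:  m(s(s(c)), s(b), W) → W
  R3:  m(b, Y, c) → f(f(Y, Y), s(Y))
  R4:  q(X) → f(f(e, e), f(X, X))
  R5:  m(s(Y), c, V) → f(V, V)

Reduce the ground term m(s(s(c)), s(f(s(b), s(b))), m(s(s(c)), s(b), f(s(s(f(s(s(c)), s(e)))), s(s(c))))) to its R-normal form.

1. m(s(s(c)), s(f(s(b), s(b))), m(s(s(c)), s(b), f(s(s(f(s(s(c)), s(e)))), s(s(c)))))  →  m(s(s(c)), s(b), m(s(s(c)), s(b), f(s(s(f(s(s(c)), s(e)))), s(s(c)))))   [R1 at 2.1]
2. m(s(s(c)), s(b), m(s(s(c)), s(b), f(s(s(f(s(s(c)), s(e)))), s(s(c)))))  →  m(s(s(c)), s(b), f(s(s(f(s(s(c)), s(e)))), s(s(c))))   [R2 at ε]
3. m(s(s(c)), s(b), f(s(s(f(s(s(c)), s(e)))), s(s(c))))  →  f(s(s(f(s(s(c)), s(e)))), s(s(c)))   [R2 at ε]
4. f(s(s(f(s(s(c)), s(e)))), s(s(c)))  →  s(f(s(s(c)), s(e)))   [R1 at ε]
5. s(f(s(s(c)), s(e)))  →  s(s(c))   [R1 at 1]

s(s(c))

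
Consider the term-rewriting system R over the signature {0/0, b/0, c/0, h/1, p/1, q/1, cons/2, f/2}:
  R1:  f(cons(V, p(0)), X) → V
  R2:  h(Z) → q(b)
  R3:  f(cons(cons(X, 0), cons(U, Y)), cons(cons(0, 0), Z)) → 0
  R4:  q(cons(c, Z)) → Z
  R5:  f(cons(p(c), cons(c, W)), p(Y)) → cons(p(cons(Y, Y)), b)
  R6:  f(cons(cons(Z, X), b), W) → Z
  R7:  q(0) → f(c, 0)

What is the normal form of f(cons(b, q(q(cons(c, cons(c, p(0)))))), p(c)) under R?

1. f(cons(b, q(q(cons(c, cons(c, p(0)))))), p(c))  →  f(cons(b, q(cons(c, p(0)))), p(c))   [R4 at 1.2.1]
2. f(cons(b, q(cons(c, p(0)))), p(c))  →  f(cons(b, p(0)), p(c))   [R4 at 1.2]
3. f(cons(b, p(0)), p(c))  →  b   [R1 at ε]

b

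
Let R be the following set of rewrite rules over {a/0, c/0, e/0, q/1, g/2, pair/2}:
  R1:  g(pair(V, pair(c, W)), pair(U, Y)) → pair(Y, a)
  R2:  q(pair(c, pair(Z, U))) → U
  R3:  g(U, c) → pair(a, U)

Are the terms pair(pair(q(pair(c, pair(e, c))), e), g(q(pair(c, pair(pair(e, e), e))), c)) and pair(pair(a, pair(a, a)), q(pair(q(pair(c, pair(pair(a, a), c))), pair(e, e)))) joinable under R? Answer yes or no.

Reduce t₁ = pair(pair(q(pair(c, pair(e, c))), e), g(q(pair(c, pair(pair(e, e), e))), c)):
1. pair(pair(q(pair(c, pair(e, c))), e), g(q(pair(c, pair(pair(e, e), e))), c))  →  pair(pair(c, e), g(q(pair(c, pair(pair(e, e), e))), c))   [R2 at 1.1]
2. pair(pair(c, e), g(q(pair(c, pair(pair(e, e), e))), c))  →  pair(pair(c, e), pair(a, q(pair(c, pair(pair(e, e), e)))))   [R3 at 2]
3. pair(pair(c, e), pair(a, q(pair(c, pair(pair(e, e), e)))))  →  pair(pair(c, e), pair(a, e))   [R2 at 2.2]

Reduce t₂ = pair(pair(a, pair(a, a)), q(pair(q(pair(c, pair(pair(a, a), c))), pair(e, e)))):
1. pair(pair(a, pair(a, a)), q(pair(q(pair(c, pair(pair(a, a), c))), pair(e, e))))  →  pair(pair(a, pair(a, a)), q(pair(c, pair(e, e))))   [R2 at 2.1.1]
2. pair(pair(a, pair(a, a)), q(pair(c, pair(e, e))))  →  pair(pair(a, pair(a, a)), e)   [R2 at 2]

no — NF(t₁) = pair(pair(c, e), pair(a, e)), NF(t₂) = pair(pair(a, pair(a, a)), e)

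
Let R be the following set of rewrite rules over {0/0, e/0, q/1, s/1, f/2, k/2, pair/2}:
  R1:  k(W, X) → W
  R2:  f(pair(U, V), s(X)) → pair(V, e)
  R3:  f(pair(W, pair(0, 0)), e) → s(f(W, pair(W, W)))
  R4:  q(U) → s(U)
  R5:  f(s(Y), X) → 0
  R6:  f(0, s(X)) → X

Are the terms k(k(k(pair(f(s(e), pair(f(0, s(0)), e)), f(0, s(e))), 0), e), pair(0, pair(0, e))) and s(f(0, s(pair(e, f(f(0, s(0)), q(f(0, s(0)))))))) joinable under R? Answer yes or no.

Reduce t₁ = k(k(k(pair(f(s(e), pair(f(0, s(0)), e)), f(0, s(e))), 0), e), pair(0, pair(0, e))):
1. k(k(k(pair(f(s(e), pair(f(0, s(0)), e)), f(0, s(e))), 0), e), pair(0, pair(0, e)))  →  k(k(pair(f(s(e), pair(f(0, s(0)), e)), f(0, s(e))), 0), e)   [R1 at ε]
2. k(k(pair(f(s(e), pair(f(0, s(0)), e)), f(0, s(e))), 0), e)  →  k(pair(f(s(e), pair(f(0, s(0)), e)), f(0, s(e))), 0)   [R1 at ε]
3. k(pair(f(s(e), pair(f(0, s(0)), e)), f(0, s(e))), 0)  →  pair(f(s(e), pair(f(0, s(0)), e)), f(0, s(e)))   [R1 at ε]
4. pair(f(s(e), pair(f(0, s(0)), e)), f(0, s(e)))  →  pair(0, f(0, s(e)))   [R5 at 1]
5. pair(0, f(0, s(e)))  →  pair(0, e)   [R6 at 2]

Reduce t₂ = s(f(0, s(pair(e, f(f(0, s(0)), q(f(0, s(0)))))))):
1. s(f(0, s(pair(e, f(f(0, s(0)), q(f(0, s(0))))))))  →  s(pair(e, f(f(0, s(0)), q(f(0, s(0))))))   [R6 at 1]
2. s(pair(e, f(f(0, s(0)), q(f(0, s(0))))))  →  s(pair(e, f(0, q(f(0, s(0))))))   [R6 at 1.2.1]
3. s(pair(e, f(0, q(f(0, s(0))))))  →  s(pair(e, f(0, s(f(0, s(0))))))   [R4 at 1.2.2]
4. s(pair(e, f(0, s(f(0, s(0))))))  →  s(pair(e, f(0, s(0))))   [R6 at 1.2]
5. s(pair(e, f(0, s(0))))  →  s(pair(e, 0))   [R6 at 1.2]

no — NF(t₁) = pair(0, e), NF(t₂) = s(pair(e, 0))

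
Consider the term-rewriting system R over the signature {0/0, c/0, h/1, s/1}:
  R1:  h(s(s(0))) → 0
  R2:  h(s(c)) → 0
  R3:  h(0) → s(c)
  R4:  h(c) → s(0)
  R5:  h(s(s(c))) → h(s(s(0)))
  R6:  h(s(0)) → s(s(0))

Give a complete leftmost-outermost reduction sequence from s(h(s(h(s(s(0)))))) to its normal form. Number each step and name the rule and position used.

s(s(s(0)))

1. s(h(s(h(s(s(0))))))  →  s(h(s(0)))   [R1 at 1.1.1]
2. s(h(s(0)))  →  s(s(s(0)))   [R6 at 1]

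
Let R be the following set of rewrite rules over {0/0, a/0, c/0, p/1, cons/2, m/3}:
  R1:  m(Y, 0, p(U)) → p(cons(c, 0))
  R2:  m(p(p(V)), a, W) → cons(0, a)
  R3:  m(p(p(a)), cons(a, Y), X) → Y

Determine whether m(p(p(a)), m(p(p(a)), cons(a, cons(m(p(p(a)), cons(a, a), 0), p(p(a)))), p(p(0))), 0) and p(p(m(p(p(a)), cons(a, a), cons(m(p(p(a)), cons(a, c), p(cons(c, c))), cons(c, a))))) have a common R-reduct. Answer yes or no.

Reduce t₁ = m(p(p(a)), m(p(p(a)), cons(a, cons(m(p(p(a)), cons(a, a), 0), p(p(a)))), p(p(0))), 0):
1. m(p(p(a)), m(p(p(a)), cons(a, cons(m(p(p(a)), cons(a, a), 0), p(p(a)))), p(p(0))), 0)  →  m(p(p(a)), cons(m(p(p(a)), cons(a, a), 0), p(p(a))), 0)   [R3 at 2]
2. m(p(p(a)), cons(m(p(p(a)), cons(a, a), 0), p(p(a))), 0)  →  m(p(p(a)), cons(a, p(p(a))), 0)   [R3 at 2.1]
3. m(p(p(a)), cons(a, p(p(a))), 0)  →  p(p(a))   [R3 at ε]

Reduce t₂ = p(p(m(p(p(a)), cons(a, a), cons(m(p(p(a)), cons(a, c), p(cons(c, c))), cons(c, a))))):
1. p(p(m(p(p(a)), cons(a, a), cons(m(p(p(a)), cons(a, c), p(cons(c, c))), cons(c, a)))))  →  p(p(a))   [R3 at 1.1]

yes — NF(t₁) = p(p(a)), NF(t₂) = p(p(a))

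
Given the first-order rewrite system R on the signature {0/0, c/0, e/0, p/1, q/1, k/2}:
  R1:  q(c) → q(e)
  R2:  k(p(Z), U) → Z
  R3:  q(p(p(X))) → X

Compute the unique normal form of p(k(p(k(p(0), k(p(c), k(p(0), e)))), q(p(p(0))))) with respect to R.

1. p(k(p(k(p(0), k(p(c), k(p(0), e)))), q(p(p(0)))))  →  p(k(p(0), k(p(c), k(p(0), e))))   [R2 at 1]
2. p(k(p(0), k(p(c), k(p(0), e))))  →  p(0)   [R2 at 1]

p(0)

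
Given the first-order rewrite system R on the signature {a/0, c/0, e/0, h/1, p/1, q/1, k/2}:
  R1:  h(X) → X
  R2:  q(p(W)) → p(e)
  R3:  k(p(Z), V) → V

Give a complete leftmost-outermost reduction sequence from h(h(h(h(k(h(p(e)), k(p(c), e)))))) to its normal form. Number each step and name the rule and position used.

1. h(h(h(h(k(h(p(e)), k(p(c), e))))))  →  h(h(h(k(h(p(e)), k(p(c), e)))))   [R1 at ε]
2. h(h(h(k(h(p(e)), k(p(c), e)))))  →  h(h(k(h(p(e)), k(p(c), e))))   [R1 at ε]
3. h(h(k(h(p(e)), k(p(c), e))))  →  h(k(h(p(e)), k(p(c), e)))   [R1 at ε]
4. h(k(h(p(e)), k(p(c), e)))  →  k(h(p(e)), k(p(c), e))   [R1 at ε]
5. k(h(p(e)), k(p(c), e))  →  k(p(e), k(p(c), e))   [R1 at 1]
6. k(p(e), k(p(c), e))  →  k(p(c), e)   [R3 at ε]
7. k(p(c), e)  →  e   [R3 at ε]

e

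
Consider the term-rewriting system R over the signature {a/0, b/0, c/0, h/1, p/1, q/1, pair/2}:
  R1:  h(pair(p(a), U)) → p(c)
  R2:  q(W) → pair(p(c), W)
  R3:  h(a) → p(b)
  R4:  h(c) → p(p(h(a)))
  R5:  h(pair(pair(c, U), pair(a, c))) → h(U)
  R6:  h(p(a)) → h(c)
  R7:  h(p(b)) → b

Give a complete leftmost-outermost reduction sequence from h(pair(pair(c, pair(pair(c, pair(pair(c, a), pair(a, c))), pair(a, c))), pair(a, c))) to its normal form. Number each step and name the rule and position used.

p(b)

1. h(pair(pair(c, pair(pair(c, pair(pair(c, a), pair(a, c))), pair(a, c))), pair(a, c)))  →  h(pair(pair(c, pair(pair(c, a), pair(a, c))), pair(a, c)))   [R5 at ε]
2. h(pair(pair(c, pair(pair(c, a), pair(a, c))), pair(a, c)))  →  h(pair(pair(c, a), pair(a, c)))   [R5 at ε]
3. h(pair(pair(c, a), pair(a, c)))  →  h(a)   [R5 at ε]
4. h(a)  →  p(b)   [R3 at ε]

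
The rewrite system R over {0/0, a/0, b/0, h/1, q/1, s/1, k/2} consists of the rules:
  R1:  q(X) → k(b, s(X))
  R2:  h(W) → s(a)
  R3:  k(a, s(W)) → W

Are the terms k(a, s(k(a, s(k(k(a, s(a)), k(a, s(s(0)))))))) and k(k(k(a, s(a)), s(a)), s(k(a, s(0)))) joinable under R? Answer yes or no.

Reduce t₁ = k(a, s(k(a, s(k(k(a, s(a)), k(a, s(s(0)))))))):
1. k(a, s(k(a, s(k(k(a, s(a)), k(a, s(s(0))))))))  →  k(a, s(k(k(a, s(a)), k(a, s(s(0))))))   [R3 at ε]
2. k(a, s(k(k(a, s(a)), k(a, s(s(0))))))  →  k(k(a, s(a)), k(a, s(s(0))))   [R3 at ε]
3. k(k(a, s(a)), k(a, s(s(0))))  →  k(a, k(a, s(s(0))))   [R3 at 1]
4. k(a, k(a, s(s(0))))  →  k(a, s(0))   [R3 at 2]
5. k(a, s(0))  →  0   [R3 at ε]

Reduce t₂ = k(k(k(a, s(a)), s(a)), s(k(a, s(0)))):
1. k(k(k(a, s(a)), s(a)), s(k(a, s(0))))  →  k(k(a, s(a)), s(k(a, s(0))))   [R3 at 1.1]
2. k(k(a, s(a)), s(k(a, s(0))))  →  k(a, s(k(a, s(0))))   [R3 at 1]
3. k(a, s(k(a, s(0))))  →  k(a, s(0))   [R3 at ε]
4. k(a, s(0))  →  0   [R3 at ε]

yes — NF(t₁) = 0, NF(t₂) = 0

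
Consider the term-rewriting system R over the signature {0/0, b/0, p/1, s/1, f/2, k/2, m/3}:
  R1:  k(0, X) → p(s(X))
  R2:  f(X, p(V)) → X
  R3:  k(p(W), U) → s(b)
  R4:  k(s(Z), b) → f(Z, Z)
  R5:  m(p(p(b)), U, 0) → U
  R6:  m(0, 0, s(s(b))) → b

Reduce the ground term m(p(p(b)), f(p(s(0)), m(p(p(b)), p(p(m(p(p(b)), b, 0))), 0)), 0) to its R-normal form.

1. m(p(p(b)), f(p(s(0)), m(p(p(b)), p(p(m(p(p(b)), b, 0))), 0)), 0)  →  f(p(s(0)), m(p(p(b)), p(p(m(p(p(b)), b, 0))), 0))   [R5 at ε]
2. f(p(s(0)), m(p(p(b)), p(p(m(p(p(b)), b, 0))), 0))  →  f(p(s(0)), p(p(m(p(p(b)), b, 0))))   [R5 at 2]
3. f(p(s(0)), p(p(m(p(p(b)), b, 0))))  →  p(s(0))   [R2 at ε]

p(s(0))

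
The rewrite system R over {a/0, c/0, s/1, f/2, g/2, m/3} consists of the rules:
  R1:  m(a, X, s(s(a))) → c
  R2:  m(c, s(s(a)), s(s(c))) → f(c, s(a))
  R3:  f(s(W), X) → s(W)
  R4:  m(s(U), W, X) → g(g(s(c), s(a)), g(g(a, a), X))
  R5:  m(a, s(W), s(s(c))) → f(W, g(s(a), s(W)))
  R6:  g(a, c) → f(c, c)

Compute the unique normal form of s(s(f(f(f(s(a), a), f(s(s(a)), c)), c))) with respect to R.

1. s(s(f(f(f(s(a), a), f(s(s(a)), c)), c)))  →  s(s(f(f(s(a), f(s(s(a)), c)), c)))   [R3 at 1.1.1.1]
2. s(s(f(f(s(a), f(s(s(a)), c)), c)))  →  s(s(f(s(a), c)))   [R3 at 1.1.1]
3. s(s(f(s(a), c)))  →  s(s(s(a)))   [R3 at 1.1]

s(s(s(a)))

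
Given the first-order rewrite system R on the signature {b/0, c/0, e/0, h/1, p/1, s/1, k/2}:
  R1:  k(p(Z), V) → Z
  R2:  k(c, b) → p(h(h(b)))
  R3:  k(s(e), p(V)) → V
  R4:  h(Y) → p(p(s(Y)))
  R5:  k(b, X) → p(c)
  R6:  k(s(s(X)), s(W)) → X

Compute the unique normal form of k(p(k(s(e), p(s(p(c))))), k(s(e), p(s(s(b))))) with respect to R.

s(p(c))

1. k(p(k(s(e), p(s(p(c))))), k(s(e), p(s(s(b)))))  →  k(s(e), p(s(p(c))))   [R1 at ε]
2. k(s(e), p(s(p(c))))  →  s(p(c))   [R3 at ε]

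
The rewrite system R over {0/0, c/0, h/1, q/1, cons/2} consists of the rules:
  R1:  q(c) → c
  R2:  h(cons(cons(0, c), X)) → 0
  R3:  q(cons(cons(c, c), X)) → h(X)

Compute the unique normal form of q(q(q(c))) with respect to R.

c

1. q(q(q(c)))  →  q(q(c))   [R1 at 1.1]
2. q(q(c))  →  q(c)   [R1 at 1]
3. q(c)  →  c   [R1 at ε]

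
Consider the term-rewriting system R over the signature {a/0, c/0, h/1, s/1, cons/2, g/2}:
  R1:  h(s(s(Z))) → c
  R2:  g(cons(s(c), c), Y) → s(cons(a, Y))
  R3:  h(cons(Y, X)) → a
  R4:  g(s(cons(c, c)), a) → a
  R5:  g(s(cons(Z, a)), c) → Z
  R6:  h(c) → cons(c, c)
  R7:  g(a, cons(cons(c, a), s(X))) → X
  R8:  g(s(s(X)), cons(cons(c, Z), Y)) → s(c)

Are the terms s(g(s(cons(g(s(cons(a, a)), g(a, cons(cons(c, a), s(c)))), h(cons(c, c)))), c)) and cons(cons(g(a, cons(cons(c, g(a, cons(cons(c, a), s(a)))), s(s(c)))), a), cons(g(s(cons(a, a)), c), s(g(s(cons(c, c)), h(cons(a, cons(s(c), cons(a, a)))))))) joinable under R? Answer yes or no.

Reduce t₁ = s(g(s(cons(g(s(cons(a, a)), g(a, cons(cons(c, a), s(c)))), h(cons(c, c)))), c)):
1. s(g(s(cons(g(s(cons(a, a)), g(a, cons(cons(c, a), s(c)))), h(cons(c, c)))), c))  →  s(g(s(cons(g(s(cons(a, a)), c), h(cons(c, c)))), c))   [R7 at 1.1.1.1.2]
2. s(g(s(cons(g(s(cons(a, a)), c), h(cons(c, c)))), c))  →  s(g(s(cons(a, h(cons(c, c)))), c))   [R5 at 1.1.1.1]
3. s(g(s(cons(a, h(cons(c, c)))), c))  →  s(g(s(cons(a, a)), c))   [R3 at 1.1.1.2]
4. s(g(s(cons(a, a)), c))  →  s(a)   [R5 at 1]

Reduce t₂ = cons(cons(g(a, cons(cons(c, g(a, cons(cons(c, a), s(a)))), s(s(c)))), a), cons(g(s(cons(a, a)), c), s(g(s(cons(c, c)), h(cons(a, cons(s(c), cons(a, a)))))))):
1. cons(cons(g(a, cons(cons(c, g(a, cons(cons(c, a), s(a)))), s(s(c)))), a), cons(g(s(cons(a, a)), c), s(g(s(cons(c, c)), h(cons(a, cons(s(c), cons(a, a))))))))  →  cons(cons(g(a, cons(cons(c, a), s(s(c)))), a), cons(g(s(cons(a, a)), c), s(g(s(cons(c, c)), h(cons(a, cons(s(c), cons(a, a))))))))   [R7 at 1.1.2.1.2]
2. cons(cons(g(a, cons(cons(c, a), s(s(c)))), a), cons(g(s(cons(a, a)), c), s(g(s(cons(c, c)), h(cons(a, cons(s(c), cons(a, a))))))))  →  cons(cons(s(c), a), cons(g(s(cons(a, a)), c), s(g(s(cons(c, c)), h(cons(a, cons(s(c), cons(a, a))))))))   [R7 at 1.1]
3. cons(cons(s(c), a), cons(g(s(cons(a, a)), c), s(g(s(cons(c, c)), h(cons(a, cons(s(c), cons(a, a))))))))  →  cons(cons(s(c), a), cons(a, s(g(s(cons(c, c)), h(cons(a, cons(s(c), cons(a, a))))))))   [R5 at 2.1]
4. cons(cons(s(c), a), cons(a, s(g(s(cons(c, c)), h(cons(a, cons(s(c), cons(a, a))))))))  →  cons(cons(s(c), a), cons(a, s(g(s(cons(c, c)), a))))   [R3 at 2.2.1.2]
5. cons(cons(s(c), a), cons(a, s(g(s(cons(c, c)), a))))  →  cons(cons(s(c), a), cons(a, s(a)))   [R4 at 2.2.1]

no — NF(t₁) = s(a), NF(t₂) = cons(cons(s(c), a), cons(a, s(a)))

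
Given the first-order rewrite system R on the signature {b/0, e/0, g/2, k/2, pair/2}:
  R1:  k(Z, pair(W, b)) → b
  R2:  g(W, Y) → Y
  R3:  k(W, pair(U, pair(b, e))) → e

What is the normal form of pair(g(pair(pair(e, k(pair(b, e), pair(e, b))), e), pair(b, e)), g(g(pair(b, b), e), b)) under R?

pair(pair(b, e), b)

1. pair(g(pair(pair(e, k(pair(b, e), pair(e, b))), e), pair(b, e)), g(g(pair(b, b), e), b))  →  pair(pair(b, e), g(g(pair(b, b), e), b))   [R2 at 1]
2. pair(pair(b, e), g(g(pair(b, b), e), b))  →  pair(pair(b, e), b)   [R2 at 2]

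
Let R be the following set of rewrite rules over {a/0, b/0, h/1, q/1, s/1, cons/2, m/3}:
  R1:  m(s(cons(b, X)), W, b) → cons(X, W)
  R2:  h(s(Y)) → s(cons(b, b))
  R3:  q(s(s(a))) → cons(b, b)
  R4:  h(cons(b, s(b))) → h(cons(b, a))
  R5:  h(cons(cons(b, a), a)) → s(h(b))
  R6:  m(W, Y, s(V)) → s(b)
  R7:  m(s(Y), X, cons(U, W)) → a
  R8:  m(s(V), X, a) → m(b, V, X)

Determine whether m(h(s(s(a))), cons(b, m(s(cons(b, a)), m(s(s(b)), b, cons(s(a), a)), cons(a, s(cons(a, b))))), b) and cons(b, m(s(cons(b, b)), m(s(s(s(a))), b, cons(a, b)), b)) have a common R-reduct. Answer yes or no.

yes — NF(t₁) = cons(b, cons(b, a)), NF(t₂) = cons(b, cons(b, a))

Reduce t₁ = m(h(s(s(a))), cons(b, m(s(cons(b, a)), m(s(s(b)), b, cons(s(a), a)), cons(a, s(cons(a, b))))), b):
1. m(h(s(s(a))), cons(b, m(s(cons(b, a)), m(s(s(b)), b, cons(s(a), a)), cons(a, s(cons(a, b))))), b)  →  m(s(cons(b, b)), cons(b, m(s(cons(b, a)), m(s(s(b)), b, cons(s(a), a)), cons(a, s(cons(a, b))))), b)   [R2 at 1]
2. m(s(cons(b, b)), cons(b, m(s(cons(b, a)), m(s(s(b)), b, cons(s(a), a)), cons(a, s(cons(a, b))))), b)  →  cons(b, cons(b, m(s(cons(b, a)), m(s(s(b)), b, cons(s(a), a)), cons(a, s(cons(a, b))))))   [R1 at ε]
3. cons(b, cons(b, m(s(cons(b, a)), m(s(s(b)), b, cons(s(a), a)), cons(a, s(cons(a, b))))))  →  cons(b, cons(b, a))   [R7 at 2.2]

Reduce t₂ = cons(b, m(s(cons(b, b)), m(s(s(s(a))), b, cons(a, b)), b)):
1. cons(b, m(s(cons(b, b)), m(s(s(s(a))), b, cons(a, b)), b))  →  cons(b, cons(b, m(s(s(s(a))), b, cons(a, b))))   [R1 at 2]
2. cons(b, cons(b, m(s(s(s(a))), b, cons(a, b))))  →  cons(b, cons(b, a))   [R7 at 2.2]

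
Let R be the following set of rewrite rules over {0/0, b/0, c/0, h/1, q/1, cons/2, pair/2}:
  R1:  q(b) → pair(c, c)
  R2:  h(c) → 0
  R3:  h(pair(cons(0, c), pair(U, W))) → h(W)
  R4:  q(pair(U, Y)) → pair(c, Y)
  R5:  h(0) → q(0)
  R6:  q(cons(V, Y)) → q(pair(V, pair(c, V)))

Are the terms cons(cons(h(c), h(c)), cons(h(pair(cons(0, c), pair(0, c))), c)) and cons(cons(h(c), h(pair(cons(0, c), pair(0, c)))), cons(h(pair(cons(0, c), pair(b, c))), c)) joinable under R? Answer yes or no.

Reduce t₁ = cons(cons(h(c), h(c)), cons(h(pair(cons(0, c), pair(0, c))), c)):
1. cons(cons(h(c), h(c)), cons(h(pair(cons(0, c), pair(0, c))), c))  →  cons(cons(0, h(c)), cons(h(pair(cons(0, c), pair(0, c))), c))   [R2 at 1.1]
2. cons(cons(0, h(c)), cons(h(pair(cons(0, c), pair(0, c))), c))  →  cons(cons(0, 0), cons(h(pair(cons(0, c), pair(0, c))), c))   [R2 at 1.2]
3. cons(cons(0, 0), cons(h(pair(cons(0, c), pair(0, c))), c))  →  cons(cons(0, 0), cons(h(c), c))   [R3 at 2.1]
4. cons(cons(0, 0), cons(h(c), c))  →  cons(cons(0, 0), cons(0, c))   [R2 at 2.1]

Reduce t₂ = cons(cons(h(c), h(pair(cons(0, c), pair(0, c)))), cons(h(pair(cons(0, c), pair(b, c))), c)):
1. cons(cons(h(c), h(pair(cons(0, c), pair(0, c)))), cons(h(pair(cons(0, c), pair(b, c))), c))  →  cons(cons(0, h(pair(cons(0, c), pair(0, c)))), cons(h(pair(cons(0, c), pair(b, c))), c))   [R2 at 1.1]
2. cons(cons(0, h(pair(cons(0, c), pair(0, c)))), cons(h(pair(cons(0, c), pair(b, c))), c))  →  cons(cons(0, h(c)), cons(h(pair(cons(0, c), pair(b, c))), c))   [R3 at 1.2]
3. cons(cons(0, h(c)), cons(h(pair(cons(0, c), pair(b, c))), c))  →  cons(cons(0, 0), cons(h(pair(cons(0, c), pair(b, c))), c))   [R2 at 1.2]
4. cons(cons(0, 0), cons(h(pair(cons(0, c), pair(b, c))), c))  →  cons(cons(0, 0), cons(h(c), c))   [R3 at 2.1]
5. cons(cons(0, 0), cons(h(c), c))  →  cons(cons(0, 0), cons(0, c))   [R2 at 2.1]

yes — NF(t₁) = cons(cons(0, 0), cons(0, c)), NF(t₂) = cons(cons(0, 0), cons(0, c))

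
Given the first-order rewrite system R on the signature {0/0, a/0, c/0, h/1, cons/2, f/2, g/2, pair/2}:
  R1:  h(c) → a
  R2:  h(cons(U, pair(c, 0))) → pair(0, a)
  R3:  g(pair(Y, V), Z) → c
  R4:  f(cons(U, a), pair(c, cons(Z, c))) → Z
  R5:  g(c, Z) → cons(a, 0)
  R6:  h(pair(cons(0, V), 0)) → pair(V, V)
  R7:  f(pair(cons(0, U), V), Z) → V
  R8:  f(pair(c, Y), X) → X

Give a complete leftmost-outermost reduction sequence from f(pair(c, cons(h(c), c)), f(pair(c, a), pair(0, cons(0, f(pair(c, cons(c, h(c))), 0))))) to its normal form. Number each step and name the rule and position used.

pair(0, cons(0, 0))

1. f(pair(c, cons(h(c), c)), f(pair(c, a), pair(0, cons(0, f(pair(c, cons(c, h(c))), 0)))))  →  f(pair(c, a), pair(0, cons(0, f(pair(c, cons(c, h(c))), 0))))   [R8 at ε]
2. f(pair(c, a), pair(0, cons(0, f(pair(c, cons(c, h(c))), 0))))  →  pair(0, cons(0, f(pair(c, cons(c, h(c))), 0)))   [R8 at ε]
3. pair(0, cons(0, f(pair(c, cons(c, h(c))), 0)))  →  pair(0, cons(0, 0))   [R8 at 2.2]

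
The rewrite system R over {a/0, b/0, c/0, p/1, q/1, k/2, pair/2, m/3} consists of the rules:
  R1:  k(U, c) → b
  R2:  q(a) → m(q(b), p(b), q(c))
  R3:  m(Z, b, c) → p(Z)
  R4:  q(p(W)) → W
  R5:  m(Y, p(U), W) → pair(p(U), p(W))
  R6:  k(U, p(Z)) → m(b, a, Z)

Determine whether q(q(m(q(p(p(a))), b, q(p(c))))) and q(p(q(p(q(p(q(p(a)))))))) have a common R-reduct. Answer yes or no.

yes — NF(t₁) = a, NF(t₂) = a

Reduce t₁ = q(q(m(q(p(p(a))), b, q(p(c))))):
1. q(q(m(q(p(p(a))), b, q(p(c)))))  →  q(q(m(p(a), b, q(p(c)))))   [R4 at 1.1.1]
2. q(q(m(p(a), b, q(p(c)))))  →  q(q(m(p(a), b, c)))   [R4 at 1.1.3]
3. q(q(m(p(a), b, c)))  →  q(q(p(p(a))))   [R3 at 1.1]
4. q(q(p(p(a))))  →  q(p(a))   [R4 at 1]
5. q(p(a))  →  a   [R4 at ε]

Reduce t₂ = q(p(q(p(q(p(q(p(a)))))))):
1. q(p(q(p(q(p(q(p(a))))))))  →  q(p(q(p(q(p(a))))))   [R4 at ε]
2. q(p(q(p(q(p(a))))))  →  q(p(q(p(a))))   [R4 at ε]
3. q(p(q(p(a))))  →  q(p(a))   [R4 at ε]
4. q(p(a))  →  a   [R4 at ε]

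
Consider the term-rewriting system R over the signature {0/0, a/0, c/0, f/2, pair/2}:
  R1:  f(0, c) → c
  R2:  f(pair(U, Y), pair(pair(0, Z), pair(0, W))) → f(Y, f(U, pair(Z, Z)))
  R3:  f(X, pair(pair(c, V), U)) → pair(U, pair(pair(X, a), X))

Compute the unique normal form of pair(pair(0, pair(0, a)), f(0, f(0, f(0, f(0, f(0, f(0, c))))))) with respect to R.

1. pair(pair(0, pair(0, a)), f(0, f(0, f(0, f(0, f(0, f(0, c)))))))  →  pair(pair(0, pair(0, a)), f(0, f(0, f(0, f(0, f(0, c))))))   [R1 at 2.2.2.2.2.2]
2. pair(pair(0, pair(0, a)), f(0, f(0, f(0, f(0, f(0, c))))))  →  pair(pair(0, pair(0, a)), f(0, f(0, f(0, f(0, c)))))   [R1 at 2.2.2.2.2]
3. pair(pair(0, pair(0, a)), f(0, f(0, f(0, f(0, c)))))  →  pair(pair(0, pair(0, a)), f(0, f(0, f(0, c))))   [R1 at 2.2.2.2]
4. pair(pair(0, pair(0, a)), f(0, f(0, f(0, c))))  →  pair(pair(0, pair(0, a)), f(0, f(0, c)))   [R1 at 2.2.2]
5. pair(pair(0, pair(0, a)), f(0, f(0, c)))  →  pair(pair(0, pair(0, a)), f(0, c))   [R1 at 2.2]
6. pair(pair(0, pair(0, a)), f(0, c))  →  pair(pair(0, pair(0, a)), c)   [R1 at 2]

pair(pair(0, pair(0, a)), c)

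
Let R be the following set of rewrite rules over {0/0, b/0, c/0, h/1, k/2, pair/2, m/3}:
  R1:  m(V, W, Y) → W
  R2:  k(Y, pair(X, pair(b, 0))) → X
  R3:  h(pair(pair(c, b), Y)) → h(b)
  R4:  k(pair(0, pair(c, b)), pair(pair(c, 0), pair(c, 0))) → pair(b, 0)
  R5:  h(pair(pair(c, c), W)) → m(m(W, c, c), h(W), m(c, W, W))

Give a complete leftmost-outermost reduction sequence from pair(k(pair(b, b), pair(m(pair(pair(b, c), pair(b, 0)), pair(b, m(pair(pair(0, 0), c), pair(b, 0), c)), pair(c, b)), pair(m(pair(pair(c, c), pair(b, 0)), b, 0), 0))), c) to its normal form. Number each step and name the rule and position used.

pair(pair(b, pair(b, 0)), c)

1. pair(k(pair(b, b), pair(m(pair(pair(b, c), pair(b, 0)), pair(b, m(pair(pair(0, 0), c), pair(b, 0), c)), pair(c, b)), pair(m(pair(pair(c, c), pair(b, 0)), b, 0), 0))), c)  →  pair(k(pair(b, b), pair(pair(b, m(pair(pair(0, 0), c), pair(b, 0), c)), pair(m(pair(pair(c, c), pair(b, 0)), b, 0), 0))), c)   [R1 at 1.2.1]
2. pair(k(pair(b, b), pair(pair(b, m(pair(pair(0, 0), c), pair(b, 0), c)), pair(m(pair(pair(c, c), pair(b, 0)), b, 0), 0))), c)  →  pair(k(pair(b, b), pair(pair(b, pair(b, 0)), pair(m(pair(pair(c, c), pair(b, 0)), b, 0), 0))), c)   [R1 at 1.2.1.2]
3. pair(k(pair(b, b), pair(pair(b, pair(b, 0)), pair(m(pair(pair(c, c), pair(b, 0)), b, 0), 0))), c)  →  pair(k(pair(b, b), pair(pair(b, pair(b, 0)), pair(b, 0))), c)   [R1 at 1.2.2.1]
4. pair(k(pair(b, b), pair(pair(b, pair(b, 0)), pair(b, 0))), c)  →  pair(pair(b, pair(b, 0)), c)   [R2 at 1]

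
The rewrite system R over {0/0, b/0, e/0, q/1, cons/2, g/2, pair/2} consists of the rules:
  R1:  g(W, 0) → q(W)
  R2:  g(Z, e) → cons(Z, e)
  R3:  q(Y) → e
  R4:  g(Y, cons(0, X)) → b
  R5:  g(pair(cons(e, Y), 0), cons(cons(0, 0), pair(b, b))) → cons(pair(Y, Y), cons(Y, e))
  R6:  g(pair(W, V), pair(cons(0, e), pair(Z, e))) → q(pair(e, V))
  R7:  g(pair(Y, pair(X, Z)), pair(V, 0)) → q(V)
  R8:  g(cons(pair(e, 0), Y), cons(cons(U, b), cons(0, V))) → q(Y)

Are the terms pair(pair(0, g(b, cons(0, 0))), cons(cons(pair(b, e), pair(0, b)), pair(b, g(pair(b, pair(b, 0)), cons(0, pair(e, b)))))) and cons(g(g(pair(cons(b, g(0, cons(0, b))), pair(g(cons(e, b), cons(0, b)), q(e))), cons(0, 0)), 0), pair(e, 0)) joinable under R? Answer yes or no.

Reduce t₁ = pair(pair(0, g(b, cons(0, 0))), cons(cons(pair(b, e), pair(0, b)), pair(b, g(pair(b, pair(b, 0)), cons(0, pair(e, b)))))):
1. pair(pair(0, g(b, cons(0, 0))), cons(cons(pair(b, e), pair(0, b)), pair(b, g(pair(b, pair(b, 0)), cons(0, pair(e, b))))))  →  pair(pair(0, b), cons(cons(pair(b, e), pair(0, b)), pair(b, g(pair(b, pair(b, 0)), cons(0, pair(e, b))))))   [R4 at 1.2]
2. pair(pair(0, b), cons(cons(pair(b, e), pair(0, b)), pair(b, g(pair(b, pair(b, 0)), cons(0, pair(e, b))))))  →  pair(pair(0, b), cons(cons(pair(b, e), pair(0, b)), pair(b, b)))   [R4 at 2.2.2]

Reduce t₂ = cons(g(g(pair(cons(b, g(0, cons(0, b))), pair(g(cons(e, b), cons(0, b)), q(e))), cons(0, 0)), 0), pair(e, 0)):
1. cons(g(g(pair(cons(b, g(0, cons(0, b))), pair(g(cons(e, b), cons(0, b)), q(e))), cons(0, 0)), 0), pair(e, 0))  →  cons(q(g(pair(cons(b, g(0, cons(0, b))), pair(g(cons(e, b), cons(0, b)), q(e))), cons(0, 0))), pair(e, 0))   [R1 at 1]
2. cons(q(g(pair(cons(b, g(0, cons(0, b))), pair(g(cons(e, b), cons(0, b)), q(e))), cons(0, 0))), pair(e, 0))  →  cons(e, pair(e, 0))   [R3 at 1]

no — NF(t₁) = pair(pair(0, b), cons(cons(pair(b, e), pair(0, b)), pair(b, b))), NF(t₂) = cons(e, pair(e, 0))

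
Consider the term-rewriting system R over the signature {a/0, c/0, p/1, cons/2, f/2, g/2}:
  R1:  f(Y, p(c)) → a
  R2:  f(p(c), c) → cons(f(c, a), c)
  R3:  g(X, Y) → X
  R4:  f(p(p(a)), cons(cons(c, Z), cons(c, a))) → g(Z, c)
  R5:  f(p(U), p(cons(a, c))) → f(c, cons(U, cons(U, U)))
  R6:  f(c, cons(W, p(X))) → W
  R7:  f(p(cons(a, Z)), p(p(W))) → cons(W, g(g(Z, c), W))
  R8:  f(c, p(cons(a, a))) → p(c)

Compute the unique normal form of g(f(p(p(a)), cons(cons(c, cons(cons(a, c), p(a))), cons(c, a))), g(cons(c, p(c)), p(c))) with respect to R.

1. g(f(p(p(a)), cons(cons(c, cons(cons(a, c), p(a))), cons(c, a))), g(cons(c, p(c)), p(c)))  →  f(p(p(a)), cons(cons(c, cons(cons(a, c), p(a))), cons(c, a)))   [R3 at ε]
2. f(p(p(a)), cons(cons(c, cons(cons(a, c), p(a))), cons(c, a)))  →  g(cons(cons(a, c), p(a)), c)   [R4 at ε]
3. g(cons(cons(a, c), p(a)), c)  →  cons(cons(a, c), p(a))   [R3 at ε]

cons(cons(a, c), p(a))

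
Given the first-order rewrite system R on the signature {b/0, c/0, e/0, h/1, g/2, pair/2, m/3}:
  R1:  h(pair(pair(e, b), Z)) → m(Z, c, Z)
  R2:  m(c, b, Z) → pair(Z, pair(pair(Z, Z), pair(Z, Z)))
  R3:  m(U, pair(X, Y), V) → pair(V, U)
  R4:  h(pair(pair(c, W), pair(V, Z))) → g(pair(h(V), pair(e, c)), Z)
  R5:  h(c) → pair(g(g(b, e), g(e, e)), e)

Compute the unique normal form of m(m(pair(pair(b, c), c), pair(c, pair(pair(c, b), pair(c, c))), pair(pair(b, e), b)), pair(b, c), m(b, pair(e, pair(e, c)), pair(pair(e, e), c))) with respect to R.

1. m(m(pair(pair(b, c), c), pair(c, pair(pair(c, b), pair(c, c))), pair(pair(b, e), b)), pair(b, c), m(b, pair(e, pair(e, c)), pair(pair(e, e), c)))  →  pair(m(b, pair(e, pair(e, c)), pair(pair(e, e), c)), m(pair(pair(b, c), c), pair(c, pair(pair(c, b), pair(c, c))), pair(pair(b, e), b)))   [R3 at ε]
2. pair(m(b, pair(e, pair(e, c)), pair(pair(e, e), c)), m(pair(pair(b, c), c), pair(c, pair(pair(c, b), pair(c, c))), pair(pair(b, e), b)))  →  pair(pair(pair(pair(e, e), c), b), m(pair(pair(b, c), c), pair(c, pair(pair(c, b), pair(c, c))), pair(pair(b, e), b)))   [R3 at 1]
3. pair(pair(pair(pair(e, e), c), b), m(pair(pair(b, c), c), pair(c, pair(pair(c, b), pair(c, c))), pair(pair(b, e), b)))  →  pair(pair(pair(pair(e, e), c), b), pair(pair(pair(b, e), b), pair(pair(b, c), c)))   [R3 at 2]

pair(pair(pair(pair(e, e), c), b), pair(pair(pair(b, e), b), pair(pair(b, c), c)))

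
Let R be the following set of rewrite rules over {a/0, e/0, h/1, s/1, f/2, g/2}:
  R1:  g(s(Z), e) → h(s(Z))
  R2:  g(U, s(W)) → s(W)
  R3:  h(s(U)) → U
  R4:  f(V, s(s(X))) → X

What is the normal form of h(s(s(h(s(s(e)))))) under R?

1. h(s(s(h(s(s(e))))))  →  s(h(s(s(e))))   [R3 at ε]
2. s(h(s(s(e))))  →  s(s(e))   [R3 at 1]

s(s(e))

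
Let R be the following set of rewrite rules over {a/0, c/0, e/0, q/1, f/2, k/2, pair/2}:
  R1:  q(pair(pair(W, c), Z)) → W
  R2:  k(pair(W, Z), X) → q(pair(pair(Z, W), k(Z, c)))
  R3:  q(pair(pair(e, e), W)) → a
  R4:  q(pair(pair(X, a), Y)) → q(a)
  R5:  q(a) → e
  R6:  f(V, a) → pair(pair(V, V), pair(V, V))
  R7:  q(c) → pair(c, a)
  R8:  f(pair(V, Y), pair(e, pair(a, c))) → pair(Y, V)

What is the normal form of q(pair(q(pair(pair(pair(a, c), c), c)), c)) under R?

a

1. q(pair(q(pair(pair(pair(a, c), c), c)), c))  →  q(pair(pair(a, c), c))   [R1 at 1.1]
2. q(pair(pair(a, c), c))  →  a   [R1 at ε]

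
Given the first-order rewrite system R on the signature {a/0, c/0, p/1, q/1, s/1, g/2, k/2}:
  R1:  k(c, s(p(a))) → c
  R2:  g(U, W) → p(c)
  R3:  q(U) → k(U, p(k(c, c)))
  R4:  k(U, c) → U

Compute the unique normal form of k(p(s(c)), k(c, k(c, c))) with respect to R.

p(s(c))

1. k(p(s(c)), k(c, k(c, c)))  →  k(p(s(c)), k(c, c))   [R4 at 2.2]
2. k(p(s(c)), k(c, c))  →  k(p(s(c)), c)   [R4 at 2]
3. k(p(s(c)), c)  →  p(s(c))   [R4 at ε]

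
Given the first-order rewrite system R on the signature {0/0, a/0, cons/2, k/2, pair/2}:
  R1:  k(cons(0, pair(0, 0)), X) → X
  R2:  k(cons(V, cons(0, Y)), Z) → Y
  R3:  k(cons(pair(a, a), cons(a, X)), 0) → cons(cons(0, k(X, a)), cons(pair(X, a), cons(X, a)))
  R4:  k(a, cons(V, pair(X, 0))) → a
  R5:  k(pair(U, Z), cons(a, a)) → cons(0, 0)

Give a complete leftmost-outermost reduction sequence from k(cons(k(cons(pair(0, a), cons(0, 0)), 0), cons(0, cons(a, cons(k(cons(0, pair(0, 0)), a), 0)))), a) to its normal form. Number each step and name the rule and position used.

cons(a, cons(a, 0))

1. k(cons(k(cons(pair(0, a), cons(0, 0)), 0), cons(0, cons(a, cons(k(cons(0, pair(0, 0)), a), 0)))), a)  →  cons(a, cons(k(cons(0, pair(0, 0)), a), 0))   [R2 at ε]
2. cons(a, cons(k(cons(0, pair(0, 0)), a), 0))  →  cons(a, cons(a, 0))   [R1 at 2.1]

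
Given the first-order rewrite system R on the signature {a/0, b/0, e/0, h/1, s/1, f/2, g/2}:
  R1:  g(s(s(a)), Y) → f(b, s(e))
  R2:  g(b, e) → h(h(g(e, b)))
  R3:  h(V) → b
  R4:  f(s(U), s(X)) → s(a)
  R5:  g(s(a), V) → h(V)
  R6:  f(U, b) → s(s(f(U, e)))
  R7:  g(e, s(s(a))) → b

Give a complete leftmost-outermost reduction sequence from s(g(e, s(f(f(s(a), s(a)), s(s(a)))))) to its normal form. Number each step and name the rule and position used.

s(b)

1. s(g(e, s(f(f(s(a), s(a)), s(s(a))))))  →  s(g(e, s(f(s(a), s(s(a))))))   [R4 at 1.2.1.1]
2. s(g(e, s(f(s(a), s(s(a))))))  →  s(g(e, s(s(a))))   [R4 at 1.2.1]
3. s(g(e, s(s(a))))  →  s(b)   [R7 at 1]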